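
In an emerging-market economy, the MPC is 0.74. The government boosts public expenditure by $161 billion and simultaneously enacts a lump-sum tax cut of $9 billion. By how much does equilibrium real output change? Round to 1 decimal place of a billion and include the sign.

+$644.8 billion

Expenditure multiplier = 1/(1 − MPC) = 1/(1 − 0.74) = 1/0.26 ≈ 3.846.
ΔG contributes k·ΔG = (+$161 billion) / 0.26 ≈ +$619.2 billion.
ΔT of −$9 billion changes first-round spending by −c·ΔT = +$6.66 billion, contributing k·(−c·ΔT) = (+$6.66 billion) / 0.26 ≈ +$25.6 billion.
Net ΔY = k(ΔG − c·ΔT) = (+$167.66 billion) / 0.26 ≈ +$644.8 billion.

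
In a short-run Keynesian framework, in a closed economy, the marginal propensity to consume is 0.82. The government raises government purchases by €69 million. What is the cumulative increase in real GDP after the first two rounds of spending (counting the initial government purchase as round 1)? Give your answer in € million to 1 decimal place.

Round 1 adds ΔG = €69 million; each later round is MPC = 0.82 times the previous.
After 2 rounds: 69 + 56.58 = ΔG·(1 − c^2)/(1 − c) = 69 × (1 − 0.6724)/0.18 ≈ €125.6 million.

€125.6 million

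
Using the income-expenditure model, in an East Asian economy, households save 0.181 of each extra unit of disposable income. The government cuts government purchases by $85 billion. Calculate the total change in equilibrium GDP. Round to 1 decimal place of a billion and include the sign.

MPC = 1 − MPS = 1 − 0.181 = 0.819.
Spending multiplier = 1/(1 − MPC) = 1/(1 − 0.819) = 1/0.181 ≈ 5.525.
ΔY = k × ΔG = (−$85 billion) / 0.181 ≈ −$469.6 billion.

−$469.6 billion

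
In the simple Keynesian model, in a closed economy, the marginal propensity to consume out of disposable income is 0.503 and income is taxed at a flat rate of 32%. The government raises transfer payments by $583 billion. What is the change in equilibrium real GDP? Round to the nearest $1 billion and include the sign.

The transfer change shifts disposable income by +$583 billion, so first-round consumption changes by c·ΔTR = 0.503 × (+$583 billion) = +$293.249 billion.
Expenditure multiplier = 1/(1 − c(1−t)) = 1/(1 − 0.503×0.68) = 1/0.65796 ≈ 1.52.
The transfer multiplier is c × k ≈ 0.764, so ΔY = k × (c·ΔTR) = (+$293.249 billion) / 0.65796 ≈ +$446 billion.

+$446 billion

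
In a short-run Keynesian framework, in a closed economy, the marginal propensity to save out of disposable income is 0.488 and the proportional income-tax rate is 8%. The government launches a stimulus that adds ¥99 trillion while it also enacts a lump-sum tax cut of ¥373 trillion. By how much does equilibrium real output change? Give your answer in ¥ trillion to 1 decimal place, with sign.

MPC = 1 − MPS = 1 − 0.488 = 0.512.
Expenditure multiplier = 1/(1 − c(1−t)) = 1/(1 − 0.512×0.92) = 1/0.52896 ≈ 1.891.
ΔG contributes k·ΔG = (+¥99 trillion) / 0.52896 ≈ +¥187.2 trillion.
ΔT of −¥373 trillion changes first-round spending by −c·ΔT = +¥190.976 trillion, contributing k·(−c·ΔT) = (+¥190.976 trillion) / 0.52896 ≈ +¥361 trillion.
Net ΔY = k(ΔG − c·ΔT) = (+¥289.976 trillion) / 0.52896 ≈ +¥548.2 trillion.

+¥548.2 trillion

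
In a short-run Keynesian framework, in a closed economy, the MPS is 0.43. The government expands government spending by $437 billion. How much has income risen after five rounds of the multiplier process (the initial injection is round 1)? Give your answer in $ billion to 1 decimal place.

MPC = 1 − MPS = 1 − 0.43 = 0.57.
Round 1 adds ΔG = $437 billion; each later round is MPC = 0.57 times the previous.
After 5 rounds: 437 + 249.09 + 141.9813 + 80.929341 + 46.12972437 = ΔG·(1 − c^5)/(1 − c) = 437 × (1 − 0.0601692057)/0.43 ≈ $955.1 billion.

$955.1 billion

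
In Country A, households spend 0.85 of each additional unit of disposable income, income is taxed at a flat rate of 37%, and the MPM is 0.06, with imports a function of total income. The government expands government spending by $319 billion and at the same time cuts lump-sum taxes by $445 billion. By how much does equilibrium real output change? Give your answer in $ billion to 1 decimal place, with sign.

+$1,329.4 billion

Expenditure multiplier = 1/(1 − c(1−t) + m) = 1/(1 − 0.85×0.63 + 0.06) = 1/0.5245 ≈ 1.907.
ΔG contributes k·ΔG = (+$319 billion) / 0.5245 ≈ +$608.2 billion.
ΔT of −$445 billion changes first-round spending by −c·ΔT = +$378.25 billion, contributing k·(−c·ΔT) = (+$378.25 billion) / 0.5245 ≈ +$721.2 billion.
Net ΔY = k(ΔG − c·ΔT) = (+$697.25 billion) / 0.5245 ≈ +$1,329.4 billion.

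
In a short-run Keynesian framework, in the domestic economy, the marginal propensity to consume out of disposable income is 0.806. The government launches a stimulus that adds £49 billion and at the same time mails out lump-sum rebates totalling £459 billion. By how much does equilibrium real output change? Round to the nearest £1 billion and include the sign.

+£2,160 billion

Expenditure multiplier = 1/(1 − MPC) = 1/(1 − 0.806) = 1/0.194 ≈ 5.155.
ΔG contributes k·ΔG = (+£49 billion) / 0.194 ≈ +£252.6 billion.
ΔT of −£459 billion changes first-round spending by −c·ΔT = +£369.954 billion, contributing k·(−c·ΔT) = (+£369.954 billion) / 0.194 ≈ +£1,907 billion.
Net ΔY = k(ΔG − c·ΔT) = (+£418.954 billion) / 0.194 ≈ +£2,160 billion.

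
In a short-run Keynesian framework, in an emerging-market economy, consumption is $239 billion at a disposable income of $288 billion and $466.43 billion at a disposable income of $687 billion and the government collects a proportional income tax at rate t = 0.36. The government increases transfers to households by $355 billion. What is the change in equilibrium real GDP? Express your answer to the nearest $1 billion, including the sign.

MPC = ΔC/ΔYd = (466.43 − 239)/(687 − 288) = 227.43/399 = 0.57.
The transfer change shifts disposable income by +$355 billion, so first-round consumption changes by c·ΔTR = 0.57 × (+$355 billion) = +$202.35 billion.
Expenditure multiplier = 1/(1 − c(1−t)) = 1/(1 − 0.57×0.64) = 1/0.6352 ≈ 1.574.
The transfer multiplier is c × k ≈ 0.897, so ΔY = k × (c·ΔTR) = (+$202.35 billion) / 0.6352 ≈ +$319 billion.

+$319 billion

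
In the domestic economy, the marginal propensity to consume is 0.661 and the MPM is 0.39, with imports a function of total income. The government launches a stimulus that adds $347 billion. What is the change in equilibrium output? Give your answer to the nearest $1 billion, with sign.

Government-spending multiplier = 1/(1 − c + m) = 1/(1 − 0.661 + 0.39) = 1/0.729 ≈ 1.372.
ΔY = k × ΔG = (+$347 billion) / 0.729 ≈ +$476 billion.

+$476 billion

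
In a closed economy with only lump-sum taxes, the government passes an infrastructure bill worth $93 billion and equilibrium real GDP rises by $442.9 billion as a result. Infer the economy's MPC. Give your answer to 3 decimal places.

0.790

Implied spending multiplier k = ΔY/ΔG = 442.9/93 ≈ 4.7624.
Since k = 1/(1 − MPC), MPC = 1 − 1/k = 1 − ΔG/ΔY = 1 − 93/442.9 ≈ 0.790.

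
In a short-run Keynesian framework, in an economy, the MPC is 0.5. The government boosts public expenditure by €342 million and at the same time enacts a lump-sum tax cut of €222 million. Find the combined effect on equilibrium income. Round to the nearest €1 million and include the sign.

+€906 million

Expenditure multiplier = 1/(1 − MPC) = 1/(1 − 0.5) = 1/0.5 = 2.
ΔG contributes k·ΔG = (+€342 million) / 0.5 = +€684 million.
ΔT of −€222 million changes first-round spending by −c·ΔT = +€111 million, contributing k·(−c·ΔT) = (+€111 million) / 0.5 = +€222 million.
Net ΔY = k(ΔG − c·ΔT) = (+€453 million) / 0.5 = +€906 million.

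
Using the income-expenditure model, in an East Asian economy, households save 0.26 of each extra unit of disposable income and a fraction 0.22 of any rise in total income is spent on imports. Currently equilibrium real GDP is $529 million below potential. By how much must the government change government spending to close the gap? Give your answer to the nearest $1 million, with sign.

+$254 million

MPC = 1 − MPS = 1 − 0.26 = 0.74.
Spending multiplier = 1/(1 − c + m) = 1/(1 − 0.74 + 0.22) = 1/0.48 ≈ 2.083.
Need ΔY = +$529 million, so ΔG = ΔY/k = (+$529 million) × 0.48 ≈ +$254 million.
The government should increase government spending by $254 million.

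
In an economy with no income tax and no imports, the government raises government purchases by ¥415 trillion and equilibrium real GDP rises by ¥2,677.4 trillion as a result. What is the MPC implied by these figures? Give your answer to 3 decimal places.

0.845

Implied spending multiplier k = ΔY/ΔG = 2,677.4/415 ≈ 6.4516.
Since k = 1/(1 − MPC), MPC = 1 − 1/k = 1 − ΔG/ΔY = 1 − 415/2,677.4 ≈ 0.845.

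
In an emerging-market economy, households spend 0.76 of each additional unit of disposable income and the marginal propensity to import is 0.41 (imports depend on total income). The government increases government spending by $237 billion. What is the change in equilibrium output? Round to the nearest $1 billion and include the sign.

+$365 billion

Expenditure multiplier = 1/(1 − c + m) = 1/(1 − 0.76 + 0.41) = 1/0.65 ≈ 1.538.
ΔY = k × ΔG = (+$237 billion) / 0.65 ≈ +$365 billion.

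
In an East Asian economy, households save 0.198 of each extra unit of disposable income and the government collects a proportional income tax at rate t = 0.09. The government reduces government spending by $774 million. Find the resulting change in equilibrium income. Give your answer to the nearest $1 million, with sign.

MPC = 1 − MPS = 1 − 0.198 = 0.802.
Spending multiplier = 1/(1 − c(1−t)) = 1/(1 − 0.802×0.91) = 1/0.27018 ≈ 3.701.
ΔY = k × ΔG = (−$774 million) / 0.27018 ≈ −$2,865 million.

−$2,865 million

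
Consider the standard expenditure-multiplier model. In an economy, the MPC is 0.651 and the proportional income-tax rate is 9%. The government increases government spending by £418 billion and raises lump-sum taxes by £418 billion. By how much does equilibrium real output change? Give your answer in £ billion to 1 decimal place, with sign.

Expenditure multiplier = 1/(1 − c(1−t)) = 1/(1 − 0.651×0.91) = 1/0.40759 ≈ 2.453.
ΔG contributes k·ΔG = (+£418 billion) / 0.40759 ≈ +£1,025.5 billion.
ΔT of +£418 billion changes first-round spending by −c·ΔT = −£272.118 billion, contributing k·(−c·ΔT) = (−£272.118 billion) / 0.40759 ≈ −£667.6 billion.
Net ΔY = k(ΔG − c·ΔT) = (+£145.882 billion) / 0.40759 ≈ +£357.9 billion.

+£357.9 billion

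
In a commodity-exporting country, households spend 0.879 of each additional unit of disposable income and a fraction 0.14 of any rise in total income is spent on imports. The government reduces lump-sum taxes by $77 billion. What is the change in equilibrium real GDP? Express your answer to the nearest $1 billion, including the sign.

+$259 billion

A lump-sum tax change of −$77 billion shifts disposable income by +$77 billion; first-round consumption changes by −c × ΔT = −0.879 × (−$77 billion) = +$67.683 billion.
Expenditure multiplier = 1/(1 − c + m) = 1/(1 − 0.879 + 0.14) = 1/0.261 ≈ 3.831.
The tax multiplier is −c × k ≈ −3.368, so ΔY = k × (−c·ΔT) = (+$67.683 billion) / 0.261 ≈ +$259 billion.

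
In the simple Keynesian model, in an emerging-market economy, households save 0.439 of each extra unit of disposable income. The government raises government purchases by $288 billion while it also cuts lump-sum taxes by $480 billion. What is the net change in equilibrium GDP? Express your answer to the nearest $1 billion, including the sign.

+$1,269 billion

MPC = 1 − MPS = 1 − 0.439 = 0.561.
Expenditure multiplier = 1/(1 − MPC) = 1/(1 − 0.561) = 1/0.439 ≈ 2.278.
ΔG contributes k·ΔG = (+$288 billion) / 0.439 ≈ +$656 billion.
ΔT of −$480 billion changes first-round spending by −c·ΔT = +$269.28 billion, contributing k·(−c·ΔT) = (+$269.28 billion) / 0.439 ≈ +$613.4 billion.
Net ΔY = k(ΔG − c·ΔT) = (+$557.28 billion) / 0.439 ≈ +$1,269 billion.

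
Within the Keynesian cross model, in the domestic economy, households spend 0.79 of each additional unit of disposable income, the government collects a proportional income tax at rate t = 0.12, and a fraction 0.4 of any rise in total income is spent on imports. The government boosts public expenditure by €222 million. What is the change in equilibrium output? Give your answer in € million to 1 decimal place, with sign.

+€315.0 million

Expenditure multiplier = 1/(1 − c(1−t) + m) = 1/(1 − 0.79×0.88 + 0.4) = 1/0.7048 ≈ 1.419.
ΔY = k × ΔG = (+€222 million) / 0.7048 ≈ +€315 million.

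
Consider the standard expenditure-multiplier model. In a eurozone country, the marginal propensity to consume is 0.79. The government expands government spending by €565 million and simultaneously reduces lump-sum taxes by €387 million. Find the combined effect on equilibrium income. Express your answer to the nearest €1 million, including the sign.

+€4,146 million

Expenditure multiplier = 1/(1 − MPC) = 1/(1 − 0.79) = 1/0.21 ≈ 4.762.
ΔG contributes k·ΔG = (+€565 million) / 0.21 ≈ +€2,690.5 million.
ΔT of −€387 million changes first-round spending by −c·ΔT = +€305.73 million, contributing k·(−c·ΔT) = (+€305.73 million) / 0.21 ≈ +€1,455.9 million.
Net ΔY = k(ΔG − c·ΔT) = (+€870.73 million) / 0.21 ≈ +€4,146 million.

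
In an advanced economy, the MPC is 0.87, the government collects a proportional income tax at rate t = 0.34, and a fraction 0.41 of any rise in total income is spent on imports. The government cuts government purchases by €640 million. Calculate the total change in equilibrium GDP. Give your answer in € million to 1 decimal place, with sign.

Government-spending multiplier = 1/(1 − c(1−t) + m) = 1/(1 − 0.87×0.66 + 0.41) = 1/0.8358 ≈ 1.196.
ΔY = k × ΔG = (−€640 million) / 0.8358 ≈ −€765.7 million.

−€765.7 million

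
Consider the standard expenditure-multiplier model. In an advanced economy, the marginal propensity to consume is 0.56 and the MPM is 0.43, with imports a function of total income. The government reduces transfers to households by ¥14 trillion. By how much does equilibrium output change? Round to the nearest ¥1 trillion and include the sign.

−¥9 trillion

The transfer change shifts disposable income by −¥14 trillion, so first-round consumption changes by c·ΔTR = 0.56 × (−¥14 trillion) = −¥7.84 trillion.
Expenditure multiplier = 1/(1 − c + m) = 1/(1 − 0.56 + 0.43) = 1/0.87 ≈ 1.149.
The transfer multiplier is c × k ≈ 0.644, so ΔY = k × (c·ΔTR) = (−¥7.84 trillion) / 0.87 ≈ −¥9 trillion.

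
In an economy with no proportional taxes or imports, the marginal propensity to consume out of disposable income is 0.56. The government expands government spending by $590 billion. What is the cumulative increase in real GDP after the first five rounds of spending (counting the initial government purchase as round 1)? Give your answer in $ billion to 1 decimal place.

Round 1 adds ΔG = $590 billion; each later round is MPC = 0.56 times the previous.
After 5 rounds: 590 + 330.4 + 185.024 + 103.61344 + 58.0235264 = ΔG·(1 − c^5)/(1 − c) = 590 × (1 − 0.0550731776)/0.44 ≈ $1,267.1 billion.

$1,267.1 billion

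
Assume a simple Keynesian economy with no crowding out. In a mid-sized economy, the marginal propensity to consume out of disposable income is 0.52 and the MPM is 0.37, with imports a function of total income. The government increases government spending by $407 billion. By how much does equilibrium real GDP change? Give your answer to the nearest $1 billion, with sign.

+$479 billion

Expenditure multiplier = 1/(1 − c + m) = 1/(1 − 0.52 + 0.37) = 1/0.85 ≈ 1.176.
ΔY = k × ΔG = (+$407 billion) / 0.85 ≈ +$479 billion.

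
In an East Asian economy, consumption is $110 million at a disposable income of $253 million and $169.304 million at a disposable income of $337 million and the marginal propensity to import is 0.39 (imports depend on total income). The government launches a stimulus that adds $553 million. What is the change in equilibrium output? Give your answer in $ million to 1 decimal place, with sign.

MPC = ΔC/ΔYd = (169.304 − 110)/(337 − 253) = 59.304/84 = 0.706.
Spending multiplier = 1/(1 − c + m) = 1/(1 − 0.706 + 0.39) = 1/0.684 ≈ 1.462.
ΔY = k × ΔG = (+$553 million) / 0.684 ≈ +$808.5 million.

+$808.5 million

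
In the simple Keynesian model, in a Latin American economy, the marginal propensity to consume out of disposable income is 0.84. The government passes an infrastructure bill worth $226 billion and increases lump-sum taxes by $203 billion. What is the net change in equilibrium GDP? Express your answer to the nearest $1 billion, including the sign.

Expenditure multiplier = 1/(1 − MPC) = 1/(1 − 0.84) = 1/0.16 = 6.25.
ΔG contributes k·ΔG = (+$226 billion) / 0.16 = +$1,412.5 billion.
ΔT of +$203 billion changes first-round spending by −c·ΔT = −$170.52 billion, contributing k·(−c·ΔT) = (−$170.52 billion) / 0.16 ≈ −$1,065.8 billion.
Net ΔY = k(ΔG − c·ΔT) = (+$55.48 billion) / 0.16 ≈ +$347 billion.

+$347 billion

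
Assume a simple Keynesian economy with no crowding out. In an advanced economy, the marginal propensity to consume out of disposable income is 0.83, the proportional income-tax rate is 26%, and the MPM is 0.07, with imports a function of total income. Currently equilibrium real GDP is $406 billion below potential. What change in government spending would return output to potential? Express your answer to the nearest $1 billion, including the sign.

+$185 billion

Spending multiplier = 1/(1 − c(1−t) + m) = 1/(1 − 0.83×0.74 + 0.07) = 1/0.4558 ≈ 2.194.
Need ΔY = +$406 billion, so ΔG = ΔY/k = (+$406 billion) × 0.4558 ≈ +$185 billion.
The government should increase government spending by $185 billion.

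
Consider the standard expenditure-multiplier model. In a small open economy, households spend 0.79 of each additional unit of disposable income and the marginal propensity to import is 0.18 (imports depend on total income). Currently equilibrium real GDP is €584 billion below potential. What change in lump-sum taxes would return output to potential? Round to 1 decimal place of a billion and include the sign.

−€288.3 billion

Spending multiplier = 1/(1 − c + m) = 1/(1 − 0.79 + 0.18) = 1/0.39 ≈ 2.564.
Tax multiplier = −c·k = −0.79/0.39 ≈ −2.026. Need ΔY = +€584 billion, so ΔT = ΔY/(−c·k) = −(+€584 billion) × 0.39 / 0.79 ≈ −€288.3 billion.
The government should cut lump-sum taxes by €288.3 billion.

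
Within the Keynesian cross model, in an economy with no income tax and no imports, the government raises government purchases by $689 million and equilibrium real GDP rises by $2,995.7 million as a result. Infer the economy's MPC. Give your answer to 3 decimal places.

Implied spending multiplier k = ΔY/ΔG = 2,995.7/689 ≈ 4.3479.
Since k = 1/(1 − MPC), MPC = 1 − 1/k = 1 − ΔG/ΔY = 1 − 689/2,995.7 ≈ 0.770.

0.770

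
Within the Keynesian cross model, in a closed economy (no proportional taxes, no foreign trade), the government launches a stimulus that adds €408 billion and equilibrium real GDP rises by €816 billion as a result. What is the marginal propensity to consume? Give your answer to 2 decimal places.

Implied spending multiplier k = ΔY/ΔG = 816/408 = 2.
Since k = 1/(1 − MPC), MPC = 1 − 1/k = 1 − ΔG/ΔY = 1 − 408/816 = 0.50.

0.50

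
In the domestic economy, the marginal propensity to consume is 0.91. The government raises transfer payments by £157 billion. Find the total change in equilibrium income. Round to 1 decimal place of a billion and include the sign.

The transfer change shifts disposable income by +£157 billion, so first-round consumption changes by c·ΔTR = 0.91 × (+£157 billion) = +£142.87 billion.
Expenditure multiplier = 1/(1 − MPC) = 1/(1 − 0.91) = 1/0.09 ≈ 11.111.
The transfer multiplier is c × k ≈ 10.111, so ΔY = k × (c·ΔTR) = (+£142.87 billion) / 0.09 ≈ +£1,587.4 billion.

+£1,587.4 billion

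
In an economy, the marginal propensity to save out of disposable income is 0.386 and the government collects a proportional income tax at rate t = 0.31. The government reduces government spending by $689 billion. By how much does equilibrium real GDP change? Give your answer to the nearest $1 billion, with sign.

−$1,195 billion

MPC = 1 − MPS = 1 − 0.386 = 0.614.
Spending multiplier = 1/(1 − c(1−t)) = 1/(1 − 0.614×0.69) = 1/0.57634 ≈ 1.735.
ΔY = k × ΔG = (−$689 billion) / 0.57634 ≈ −$1,195 billion.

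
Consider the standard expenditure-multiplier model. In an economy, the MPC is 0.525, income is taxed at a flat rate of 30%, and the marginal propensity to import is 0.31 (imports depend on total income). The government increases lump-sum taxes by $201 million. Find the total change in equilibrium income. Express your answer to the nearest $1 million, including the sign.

A lump-sum tax change of +$201 million shifts disposable income by −$201 million; first-round consumption changes by −c × ΔT = −0.525 × (+$201 million) = −$105.525 million.
Expenditure multiplier = 1/(1 − c(1−t) + m) = 1/(1 − 0.525×0.7 + 0.31) = 1/0.9425 ≈ 1.061.
The tax multiplier is −c × k ≈ −0.557, so ΔY = k × (−c·ΔT) = (−$105.525 million) / 0.9425 ≈ −$112 million.

−$112 million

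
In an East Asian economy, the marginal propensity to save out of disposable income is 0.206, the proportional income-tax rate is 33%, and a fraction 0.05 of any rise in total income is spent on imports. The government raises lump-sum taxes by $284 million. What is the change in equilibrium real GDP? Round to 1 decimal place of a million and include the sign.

MPC = 1 − MPS = 1 − 0.206 = 0.794.
A lump-sum tax change of +$284 million shifts disposable income by −$284 million; first-round consumption changes by −c × ΔT = −0.794 × (+$284 million) = −$225.496 million.
Expenditure multiplier = 1/(1 − c(1−t) + m) = 1/(1 − 0.794×0.67 + 0.05) = 1/0.51802 ≈ 1.93.
The tax multiplier is −c × k ≈ −1.533, so ΔY = k × (−c·ΔT) = (−$225.496 million) / 0.51802 ≈ −$435.3 million.

−$435.3 million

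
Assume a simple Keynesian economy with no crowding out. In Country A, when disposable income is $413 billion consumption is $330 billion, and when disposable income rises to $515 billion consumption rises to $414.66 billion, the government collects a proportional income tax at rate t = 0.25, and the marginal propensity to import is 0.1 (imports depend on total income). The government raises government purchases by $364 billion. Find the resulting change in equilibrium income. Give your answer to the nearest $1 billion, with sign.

+$762 billion

MPC = ΔC/ΔYd = (414.66 − 330)/(515 − 413) = 84.66/102 = 0.83.
Expenditure multiplier = 1/(1 − c(1−t) + m) = 1/(1 − 0.83×0.75 + 0.1) = 1/0.4775 ≈ 2.094.
ΔY = k × ΔG = (+$364 billion) / 0.4775 ≈ +$762 billion.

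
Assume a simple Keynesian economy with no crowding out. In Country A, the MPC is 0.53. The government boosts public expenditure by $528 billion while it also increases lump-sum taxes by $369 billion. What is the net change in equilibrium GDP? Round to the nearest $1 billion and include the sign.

+$707 billion

Expenditure multiplier = 1/(1 − MPC) = 1/(1 − 0.53) = 1/0.47 ≈ 2.128.
ΔG contributes k·ΔG = (+$528 billion) / 0.47 ≈ +$1,123.4 billion.
ΔT of +$369 billion changes first-round spending by −c·ΔT = −$195.57 billion, contributing k·(−c·ΔT) = (−$195.57 billion) / 0.47 ≈ −$416.1 billion.
Net ΔY = k(ΔG − c·ΔT) = (+$332.43 billion) / 0.47 ≈ +$707 billion.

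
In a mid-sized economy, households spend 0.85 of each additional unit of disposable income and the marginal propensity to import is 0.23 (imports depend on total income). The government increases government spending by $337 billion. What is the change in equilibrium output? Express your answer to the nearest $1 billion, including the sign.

+$887 billion

Spending multiplier = 1/(1 − c + m) = 1/(1 − 0.85 + 0.23) = 1/0.38 ≈ 2.632.
ΔY = k × ΔG = (+$337 billion) / 0.38 ≈ +$887 billion.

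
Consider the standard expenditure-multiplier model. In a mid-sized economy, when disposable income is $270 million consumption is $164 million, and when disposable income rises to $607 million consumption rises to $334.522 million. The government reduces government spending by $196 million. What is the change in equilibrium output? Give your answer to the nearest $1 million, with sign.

MPC = ΔC/ΔYd = (334.522 − 164)/(607 − 270) = 170.522/337 = 0.506.
Expenditure multiplier = 1/(1 − MPC) = 1/(1 − 0.506) = 1/0.494 ≈ 2.024.
ΔY = k × ΔG = (−$196 million) / 0.494 ≈ −$397 million.

−$397 million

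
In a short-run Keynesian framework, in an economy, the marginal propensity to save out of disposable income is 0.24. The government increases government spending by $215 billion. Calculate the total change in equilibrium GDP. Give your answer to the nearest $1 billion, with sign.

MPC = 1 − MPS = 1 − 0.24 = 0.76.
Expenditure multiplier = 1/(1 − MPC) = 1/(1 − 0.76) = 1/0.24 ≈ 4.167.
ΔY = k × ΔG = (+$215 billion) / 0.24 ≈ +$896 billion.

+$896 billion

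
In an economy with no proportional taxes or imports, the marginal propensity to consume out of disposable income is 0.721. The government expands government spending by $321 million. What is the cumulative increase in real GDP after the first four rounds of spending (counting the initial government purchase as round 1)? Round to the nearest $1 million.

$840 million

Round 1 adds ΔG = $321 million; each later round is MPC = 0.721 times the previous.
After 4 rounds: 321 + 231.441 + 166.868961 + 120.312520881 = ΔG·(1 − c^4)/(1 − c) = 321 × (1 − 0.270234665281)/0.279 ≈ $840 million.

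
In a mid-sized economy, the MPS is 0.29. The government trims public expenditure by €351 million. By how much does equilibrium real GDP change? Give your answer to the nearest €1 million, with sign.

MPC = 1 − MPS = 1 − 0.29 = 0.71.
Expenditure multiplier = 1/(1 − MPC) = 1/(1 − 0.71) = 1/0.29 ≈ 3.448.
ΔY = k × ΔG = (−€351 million) / 0.29 ≈ −€1,210 million.

−€1,210 million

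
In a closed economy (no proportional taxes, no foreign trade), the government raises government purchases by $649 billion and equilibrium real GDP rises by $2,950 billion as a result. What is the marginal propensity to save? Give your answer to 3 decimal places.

Implied spending multiplier k = ΔY/ΔG = 2,950/649 ≈ 4.5455.
Since k = 1/(1 − MPC), MPC = 1 − 1/k = 1 − ΔG/ΔY = 1 − 649/2,950 = 0.780.
MPS = 1 − MPC = 0.220.

0.220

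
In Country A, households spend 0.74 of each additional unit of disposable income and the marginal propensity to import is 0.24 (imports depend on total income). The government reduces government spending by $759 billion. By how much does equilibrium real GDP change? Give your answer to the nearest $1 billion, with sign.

−$1,518 billion

Spending multiplier = 1/(1 − c + m) = 1/(1 − 0.74 + 0.24) = 1/0.5 = 2.
ΔY = k × ΔG = (−$759 billion) / 0.5 = −$1,518 billion.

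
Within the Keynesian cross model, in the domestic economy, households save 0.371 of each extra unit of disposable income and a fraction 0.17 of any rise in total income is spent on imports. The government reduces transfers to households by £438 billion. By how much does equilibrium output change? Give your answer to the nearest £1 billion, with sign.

MPC = 1 − MPS = 1 − 0.371 = 0.629.
The transfer change shifts disposable income by −£438 billion, so first-round consumption changes by c·ΔTR = 0.629 × (−£438 billion) = −£275.502 billion.
Expenditure multiplier = 1/(1 − c + m) = 1/(1 − 0.629 + 0.17) = 1/0.541 ≈ 1.848.
The transfer multiplier is c × k ≈ 1.163, so ΔY = k × (c·ΔTR) = (−£275.502 billion) / 0.541 ≈ −£509 billion.

−£509 billion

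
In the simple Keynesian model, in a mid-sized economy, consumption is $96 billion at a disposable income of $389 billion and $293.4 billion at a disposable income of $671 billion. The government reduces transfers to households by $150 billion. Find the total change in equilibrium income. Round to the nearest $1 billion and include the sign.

MPC = ΔC/ΔYd = (293.4 − 96)/(671 − 389) = 197.4/282 = 0.7.
The transfer change shifts disposable income by −$150 billion, so first-round consumption changes by c·ΔTR = 0.7 × (−$150 billion) = −$105 billion.
Expenditure multiplier = 1/(1 − MPC) = 1/(1 − 0.7) = 1/0.3 ≈ 3.333.
The transfer multiplier is c × k ≈ 2.333, so ΔY = k × (c·ΔTR) = (−$105 billion) / 0.3 = −$350 billion.

−$350 billion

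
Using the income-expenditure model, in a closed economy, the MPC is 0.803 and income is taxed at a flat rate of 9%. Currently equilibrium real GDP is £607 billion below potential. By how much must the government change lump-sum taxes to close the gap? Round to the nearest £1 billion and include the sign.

−£204 billion

Spending multiplier = 1/(1 − c(1−t)) = 1/(1 − 0.803×0.91) = 1/0.26927 ≈ 3.714.
Tax multiplier = −c·k = −0.803/0.26927 ≈ −2.982. Need ΔY = +£607 billion, so ΔT = ΔY/(−c·k) = −(+£607 billion) × 0.26927 / 0.803 ≈ −£204 billion.
The government should cut lump-sum taxes by £204 billion.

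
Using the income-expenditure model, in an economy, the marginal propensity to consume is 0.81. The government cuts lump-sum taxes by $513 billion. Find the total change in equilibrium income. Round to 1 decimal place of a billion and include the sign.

+$2,187.0 billion

A lump-sum tax change of −$513 billion shifts disposable income by +$513 billion; first-round consumption changes by −c × ΔT = −0.81 × (−$513 billion) = +$415.53 billion.
Expenditure multiplier = 1/(1 − MPC) = 1/(1 − 0.81) = 1/0.19 ≈ 5.263.
The tax multiplier is −c × k ≈ −4.263, so ΔY = k × (−c·ΔT) = (+$415.53 billion) / 0.19 = +$2,187 billion.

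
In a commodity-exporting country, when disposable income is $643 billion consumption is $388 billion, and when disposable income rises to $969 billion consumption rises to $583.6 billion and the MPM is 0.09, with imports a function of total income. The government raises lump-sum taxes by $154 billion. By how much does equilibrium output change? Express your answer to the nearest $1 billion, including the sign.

−$189 billion

MPC = ΔC/ΔYd = (583.6 − 388)/(969 − 643) = 195.6/326 = 0.6.
A lump-sum tax change of +$154 billion shifts disposable income by −$154 billion; first-round consumption changes by −c × ΔT = −0.6 × (+$154 billion) = −$92.4 billion.
Expenditure multiplier = 1/(1 − c + m) = 1/(1 − 0.6 + 0.09) = 1/0.49 ≈ 2.041.
The tax multiplier is −c × k ≈ −1.224, so ΔY = k × (−c·ΔT) = (−$92.4 billion) / 0.49 ≈ −$189 billion.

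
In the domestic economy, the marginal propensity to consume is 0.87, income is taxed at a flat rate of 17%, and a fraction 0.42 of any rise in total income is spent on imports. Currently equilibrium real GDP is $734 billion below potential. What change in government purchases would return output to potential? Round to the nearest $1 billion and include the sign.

+$512 billion

Spending multiplier = 1/(1 − c(1−t) + m) = 1/(1 − 0.87×0.83 + 0.42) = 1/0.6979 ≈ 1.433.
Need ΔY = +$734 billion, so ΔG = ΔY/k = (+$734 billion) × 0.6979 ≈ +$512 billion.
The government should increase government purchases by $512 billion.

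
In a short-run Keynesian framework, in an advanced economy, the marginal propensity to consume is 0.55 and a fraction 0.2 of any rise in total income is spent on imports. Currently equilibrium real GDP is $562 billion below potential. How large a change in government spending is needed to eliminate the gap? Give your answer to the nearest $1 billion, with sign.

Spending multiplier = 1/(1 − c + m) = 1/(1 − 0.55 + 0.2) = 1/0.65 ≈ 1.538.
Need ΔY = +$562 billion, so ΔG = ΔY/k = (+$562 billion) × 0.65 ≈ +$365 billion.
The government should increase government spending by $365 billion.

+$365 billion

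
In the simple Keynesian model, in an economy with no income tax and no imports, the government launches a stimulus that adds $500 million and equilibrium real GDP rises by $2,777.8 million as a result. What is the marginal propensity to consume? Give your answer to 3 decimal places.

0.820

Implied spending multiplier k = ΔY/ΔG = 2,777.8/500 = 5.5556.
Since k = 1/(1 − MPC), MPC = 1 − 1/k = 1 − ΔG/ΔY = 1 − 500/2,777.8 ≈ 0.820.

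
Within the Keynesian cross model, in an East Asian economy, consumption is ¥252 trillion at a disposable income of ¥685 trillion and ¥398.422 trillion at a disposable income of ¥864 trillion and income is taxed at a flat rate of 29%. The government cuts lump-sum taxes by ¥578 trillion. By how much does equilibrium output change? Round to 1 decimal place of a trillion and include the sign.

MPC = ΔC/ΔYd = (398.422 − 252)/(864 − 685) = 146.422/179 = 0.818.
A lump-sum tax change of −¥578 trillion shifts disposable income by +¥578 trillion; first-round consumption changes by −c × ΔT = −0.818 × (−¥578 trillion) = +¥472.804 trillion.
Expenditure multiplier = 1/(1 − c(1−t)) = 1/(1 − 0.818×0.71) = 1/0.41922 ≈ 2.385.
The tax multiplier is −c × k ≈ −1.951, so ΔY = k × (−c·ΔT) = (+¥472.804 trillion) / 0.41922 ≈ +¥1,127.8 trillion.

+¥1,127.8 trillion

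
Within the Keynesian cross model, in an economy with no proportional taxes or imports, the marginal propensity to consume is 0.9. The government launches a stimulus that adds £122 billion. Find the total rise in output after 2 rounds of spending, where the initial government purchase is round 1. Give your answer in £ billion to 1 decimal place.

Round 1 adds ΔG = £122 billion; each later round is MPC = 0.9 times the previous.
After 2 rounds: 122 + 109.8 = ΔG·(1 − c^2)/(1 − c) = 122 × (1 − 0.81)/0.1 = £231.8 billion.

£231.8 billion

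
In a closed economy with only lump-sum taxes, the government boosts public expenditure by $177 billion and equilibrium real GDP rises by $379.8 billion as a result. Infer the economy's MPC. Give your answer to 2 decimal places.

Implied spending multiplier k = ΔY/ΔG = 379.8/177 ≈ 2.1458.
Since k = 1/(1 − MPC), MPC = 1 − 1/k = 1 − ΔG/ΔY = 1 − 177/379.8 ≈ 0.53.

0.53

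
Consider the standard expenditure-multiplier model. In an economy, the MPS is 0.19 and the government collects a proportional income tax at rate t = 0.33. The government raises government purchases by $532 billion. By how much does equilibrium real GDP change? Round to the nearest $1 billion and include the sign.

MPC = 1 − MPS = 1 − 0.19 = 0.81.
Expenditure multiplier = 1/(1 − c(1−t)) = 1/(1 − 0.81×0.67) = 1/0.4573 ≈ 2.187.
ΔY = k × ΔG = (+$532 billion) / 0.4573 ≈ +$1,163 billion.

+$1,163 billion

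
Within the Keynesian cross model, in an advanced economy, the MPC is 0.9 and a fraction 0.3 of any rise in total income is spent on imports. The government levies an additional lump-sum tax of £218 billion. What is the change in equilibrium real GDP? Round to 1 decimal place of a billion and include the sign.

A lump-sum tax change of +£218 billion shifts disposable income by −£218 billion; first-round consumption changes by −c × ΔT = −0.9 × (+£218 billion) = −£196.2 billion.
Expenditure multiplier = 1/(1 − c + m) = 1/(1 − 0.9 + 0.3) = 1/0.4 = 2.5.
The tax multiplier is −c × k = −2.25, so ΔY = k × (−c·ΔT) = (−£196.2 billion) / 0.4 = −£490.5 billion.

−£490.5 billion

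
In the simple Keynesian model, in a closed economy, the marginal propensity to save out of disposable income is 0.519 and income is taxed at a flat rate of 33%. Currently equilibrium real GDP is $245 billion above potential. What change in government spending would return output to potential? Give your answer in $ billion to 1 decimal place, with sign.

MPC = 1 − MPS = 1 − 0.519 = 0.481.
Spending multiplier = 1/(1 − c(1−t)) = 1/(1 − 0.481×0.67) = 1/0.67773 ≈ 1.476.
Need ΔY = −$245 billion, so ΔG = ΔY/k = (−$245 billion) × 0.67773 ≈ −$166 billion.
The government should cut government spending by $166 billion.

−$166.0 billion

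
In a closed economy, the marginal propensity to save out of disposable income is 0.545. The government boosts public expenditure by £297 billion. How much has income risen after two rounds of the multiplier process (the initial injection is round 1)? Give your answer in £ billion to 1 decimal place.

£432.1 billion

MPC = 1 − MPS = 1 − 0.545 = 0.455.
Round 1 adds ΔG = £297 billion; each later round is MPC = 0.455 times the previous.
After 2 rounds: 297 + 135.135 = ΔG·(1 − c^2)/(1 − c) = 297 × (1 − 0.207025)/0.545 ≈ £432.1 billion.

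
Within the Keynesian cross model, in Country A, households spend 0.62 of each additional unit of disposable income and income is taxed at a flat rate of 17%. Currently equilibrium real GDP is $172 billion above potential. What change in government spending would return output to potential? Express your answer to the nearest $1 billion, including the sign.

Spending multiplier = 1/(1 − c(1−t)) = 1/(1 − 0.62×0.83) = 1/0.4854 ≈ 2.06.
Need ΔY = −$172 billion, so ΔG = ΔY/k = (−$172 billion) × 0.4854 ≈ −$83 billion.
The government should cut government spending by $83 billion.

−$83 billion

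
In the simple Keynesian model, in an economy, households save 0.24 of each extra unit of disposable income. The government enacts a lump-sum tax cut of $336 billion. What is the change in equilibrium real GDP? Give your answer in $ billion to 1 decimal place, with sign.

MPC = 1 − MPS = 1 − 0.24 = 0.76.
A lump-sum tax change of −$336 billion shifts disposable income by +$336 billion; first-round consumption changes by −c × ΔT = −0.76 × (−$336 billion) = +$255.36 billion.
Expenditure multiplier = 1/(1 − MPC) = 1/(1 − 0.76) = 1/0.24 ≈ 4.167.
The tax multiplier is −c × k ≈ −3.167, so ΔY = k × (−c·ΔT) = (+$255.36 billion) / 0.24 = +$1,064 billion.

+$1,064.0 billion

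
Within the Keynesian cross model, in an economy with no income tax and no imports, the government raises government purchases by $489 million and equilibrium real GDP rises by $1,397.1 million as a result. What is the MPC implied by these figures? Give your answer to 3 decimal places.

Implied spending multiplier k = ΔY/ΔG = 1,397.1/489 ≈ 2.8571.
Since k = 1/(1 − MPC), MPC = 1 − 1/k = 1 − ΔG/ΔY = 1 − 489/1,397.1 ≈ 0.650.

0.650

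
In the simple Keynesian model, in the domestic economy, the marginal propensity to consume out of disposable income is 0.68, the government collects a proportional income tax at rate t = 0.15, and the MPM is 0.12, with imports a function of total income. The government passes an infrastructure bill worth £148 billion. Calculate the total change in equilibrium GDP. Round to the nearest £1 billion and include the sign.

+£273 billion

Expenditure multiplier = 1/(1 − c(1−t) + m) = 1/(1 − 0.68×0.85 + 0.12) = 1/0.542 ≈ 1.845.
ΔY = k × ΔG = (+£148 billion) / 0.542 ≈ +£273 billion.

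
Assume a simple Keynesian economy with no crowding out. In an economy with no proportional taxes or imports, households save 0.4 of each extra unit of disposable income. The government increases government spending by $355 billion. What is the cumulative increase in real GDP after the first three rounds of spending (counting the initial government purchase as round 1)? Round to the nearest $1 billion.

$696 billion

MPC = 1 − MPS = 1 − 0.4 = 0.6.
Round 1 adds ΔG = $355 billion; each later round is MPC = 0.6 times the previous.
After 3 rounds: 355 + 213 + 127.8 = ΔG·(1 − c^3)/(1 − c) = 355 × (1 − 0.216)/0.4 ≈ $696 billion.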